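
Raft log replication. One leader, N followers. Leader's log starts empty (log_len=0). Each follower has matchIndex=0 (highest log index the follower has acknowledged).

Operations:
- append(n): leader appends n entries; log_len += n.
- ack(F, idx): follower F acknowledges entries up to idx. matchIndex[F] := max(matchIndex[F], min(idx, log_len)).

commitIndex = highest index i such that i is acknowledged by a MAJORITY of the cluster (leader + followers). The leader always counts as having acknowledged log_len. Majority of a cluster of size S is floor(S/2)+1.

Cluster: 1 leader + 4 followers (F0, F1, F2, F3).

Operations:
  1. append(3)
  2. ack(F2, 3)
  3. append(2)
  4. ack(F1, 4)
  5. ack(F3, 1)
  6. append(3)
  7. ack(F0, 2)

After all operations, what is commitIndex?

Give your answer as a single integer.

Op 1: append 3 -> log_len=3
Op 2: F2 acks idx 3 -> match: F0=0 F1=0 F2=3 F3=0; commitIndex=0
Op 3: append 2 -> log_len=5
Op 4: F1 acks idx 4 -> match: F0=0 F1=4 F2=3 F3=0; commitIndex=3
Op 5: F3 acks idx 1 -> match: F0=0 F1=4 F2=3 F3=1; commitIndex=3
Op 6: append 3 -> log_len=8
Op 7: F0 acks idx 2 -> match: F0=2 F1=4 F2=3 F3=1; commitIndex=3

Answer: 3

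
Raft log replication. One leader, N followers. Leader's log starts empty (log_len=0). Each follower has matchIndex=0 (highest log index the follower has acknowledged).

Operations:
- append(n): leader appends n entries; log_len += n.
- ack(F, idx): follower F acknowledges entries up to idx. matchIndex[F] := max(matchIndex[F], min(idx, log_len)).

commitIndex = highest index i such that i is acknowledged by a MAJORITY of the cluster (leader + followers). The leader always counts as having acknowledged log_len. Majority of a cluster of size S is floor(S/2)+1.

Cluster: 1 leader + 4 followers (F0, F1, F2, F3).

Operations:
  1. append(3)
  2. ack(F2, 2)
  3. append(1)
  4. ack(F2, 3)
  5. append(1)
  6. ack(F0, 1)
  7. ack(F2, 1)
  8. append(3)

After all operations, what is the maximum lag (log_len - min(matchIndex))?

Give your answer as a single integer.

Op 1: append 3 -> log_len=3
Op 2: F2 acks idx 2 -> match: F0=0 F1=0 F2=2 F3=0; commitIndex=0
Op 3: append 1 -> log_len=4
Op 4: F2 acks idx 3 -> match: F0=0 F1=0 F2=3 F3=0; commitIndex=0
Op 5: append 1 -> log_len=5
Op 6: F0 acks idx 1 -> match: F0=1 F1=0 F2=3 F3=0; commitIndex=1
Op 7: F2 acks idx 1 -> match: F0=1 F1=0 F2=3 F3=0; commitIndex=1
Op 8: append 3 -> log_len=8

Answer: 8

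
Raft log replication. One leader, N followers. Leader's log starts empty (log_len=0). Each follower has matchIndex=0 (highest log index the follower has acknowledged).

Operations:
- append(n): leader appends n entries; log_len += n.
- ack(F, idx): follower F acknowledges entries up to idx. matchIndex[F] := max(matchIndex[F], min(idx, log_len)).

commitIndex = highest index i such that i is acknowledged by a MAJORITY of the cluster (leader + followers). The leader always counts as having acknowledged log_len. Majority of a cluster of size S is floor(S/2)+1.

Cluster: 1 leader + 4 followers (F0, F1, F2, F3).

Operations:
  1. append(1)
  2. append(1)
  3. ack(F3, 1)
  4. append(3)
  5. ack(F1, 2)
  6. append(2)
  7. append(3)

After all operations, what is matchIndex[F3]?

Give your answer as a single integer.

Op 1: append 1 -> log_len=1
Op 2: append 1 -> log_len=2
Op 3: F3 acks idx 1 -> match: F0=0 F1=0 F2=0 F3=1; commitIndex=0
Op 4: append 3 -> log_len=5
Op 5: F1 acks idx 2 -> match: F0=0 F1=2 F2=0 F3=1; commitIndex=1
Op 6: append 2 -> log_len=7
Op 7: append 3 -> log_len=10

Answer: 1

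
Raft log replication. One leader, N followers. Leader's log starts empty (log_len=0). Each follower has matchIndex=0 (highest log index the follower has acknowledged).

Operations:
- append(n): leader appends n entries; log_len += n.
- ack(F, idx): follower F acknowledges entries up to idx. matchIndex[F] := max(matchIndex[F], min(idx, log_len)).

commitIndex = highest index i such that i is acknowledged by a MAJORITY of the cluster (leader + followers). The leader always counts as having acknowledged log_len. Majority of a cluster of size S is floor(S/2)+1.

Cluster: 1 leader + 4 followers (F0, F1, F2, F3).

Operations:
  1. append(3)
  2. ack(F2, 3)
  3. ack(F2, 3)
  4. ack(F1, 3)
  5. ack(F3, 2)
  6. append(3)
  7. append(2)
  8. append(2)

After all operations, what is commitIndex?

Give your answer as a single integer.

Answer: 3

Derivation:
Op 1: append 3 -> log_len=3
Op 2: F2 acks idx 3 -> match: F0=0 F1=0 F2=3 F3=0; commitIndex=0
Op 3: F2 acks idx 3 -> match: F0=0 F1=0 F2=3 F3=0; commitIndex=0
Op 4: F1 acks idx 3 -> match: F0=0 F1=3 F2=3 F3=0; commitIndex=3
Op 5: F3 acks idx 2 -> match: F0=0 F1=3 F2=3 F3=2; commitIndex=3
Op 6: append 3 -> log_len=6
Op 7: append 2 -> log_len=8
Op 8: append 2 -> log_len=10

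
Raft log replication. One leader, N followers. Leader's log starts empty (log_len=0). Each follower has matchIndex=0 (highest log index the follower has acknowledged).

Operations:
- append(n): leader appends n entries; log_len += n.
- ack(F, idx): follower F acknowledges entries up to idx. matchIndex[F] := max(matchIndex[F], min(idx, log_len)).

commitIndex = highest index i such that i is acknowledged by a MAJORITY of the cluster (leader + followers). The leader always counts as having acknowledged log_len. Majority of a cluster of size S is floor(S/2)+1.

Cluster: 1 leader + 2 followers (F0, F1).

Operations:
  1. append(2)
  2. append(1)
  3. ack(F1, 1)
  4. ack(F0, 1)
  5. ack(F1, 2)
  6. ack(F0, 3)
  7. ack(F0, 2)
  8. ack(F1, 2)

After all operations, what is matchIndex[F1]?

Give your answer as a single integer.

Answer: 2

Derivation:
Op 1: append 2 -> log_len=2
Op 2: append 1 -> log_len=3
Op 3: F1 acks idx 1 -> match: F0=0 F1=1; commitIndex=1
Op 4: F0 acks idx 1 -> match: F0=1 F1=1; commitIndex=1
Op 5: F1 acks idx 2 -> match: F0=1 F1=2; commitIndex=2
Op 6: F0 acks idx 3 -> match: F0=3 F1=2; commitIndex=3
Op 7: F0 acks idx 2 -> match: F0=3 F1=2; commitIndex=3
Op 8: F1 acks idx 2 -> match: F0=3 F1=2; commitIndex=3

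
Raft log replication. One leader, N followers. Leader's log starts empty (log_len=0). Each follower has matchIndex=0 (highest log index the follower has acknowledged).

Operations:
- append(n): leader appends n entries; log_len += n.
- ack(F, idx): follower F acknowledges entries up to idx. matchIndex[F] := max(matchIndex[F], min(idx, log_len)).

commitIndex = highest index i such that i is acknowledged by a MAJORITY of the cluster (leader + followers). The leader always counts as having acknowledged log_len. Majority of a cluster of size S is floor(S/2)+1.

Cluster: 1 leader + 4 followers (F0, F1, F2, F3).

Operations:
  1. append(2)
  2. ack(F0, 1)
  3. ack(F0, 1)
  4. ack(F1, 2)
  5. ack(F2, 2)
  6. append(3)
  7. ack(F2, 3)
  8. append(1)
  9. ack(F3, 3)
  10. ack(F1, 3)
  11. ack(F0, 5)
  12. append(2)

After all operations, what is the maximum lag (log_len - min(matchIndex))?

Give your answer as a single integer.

Answer: 5

Derivation:
Op 1: append 2 -> log_len=2
Op 2: F0 acks idx 1 -> match: F0=1 F1=0 F2=0 F3=0; commitIndex=0
Op 3: F0 acks idx 1 -> match: F0=1 F1=0 F2=0 F3=0; commitIndex=0
Op 4: F1 acks idx 2 -> match: F0=1 F1=2 F2=0 F3=0; commitIndex=1
Op 5: F2 acks idx 2 -> match: F0=1 F1=2 F2=2 F3=0; commitIndex=2
Op 6: append 3 -> log_len=5
Op 7: F2 acks idx 3 -> match: F0=1 F1=2 F2=3 F3=0; commitIndex=2
Op 8: append 1 -> log_len=6
Op 9: F3 acks idx 3 -> match: F0=1 F1=2 F2=3 F3=3; commitIndex=3
Op 10: F1 acks idx 3 -> match: F0=1 F1=3 F2=3 F3=3; commitIndex=3
Op 11: F0 acks idx 5 -> match: F0=5 F1=3 F2=3 F3=3; commitIndex=3
Op 12: append 2 -> log_len=8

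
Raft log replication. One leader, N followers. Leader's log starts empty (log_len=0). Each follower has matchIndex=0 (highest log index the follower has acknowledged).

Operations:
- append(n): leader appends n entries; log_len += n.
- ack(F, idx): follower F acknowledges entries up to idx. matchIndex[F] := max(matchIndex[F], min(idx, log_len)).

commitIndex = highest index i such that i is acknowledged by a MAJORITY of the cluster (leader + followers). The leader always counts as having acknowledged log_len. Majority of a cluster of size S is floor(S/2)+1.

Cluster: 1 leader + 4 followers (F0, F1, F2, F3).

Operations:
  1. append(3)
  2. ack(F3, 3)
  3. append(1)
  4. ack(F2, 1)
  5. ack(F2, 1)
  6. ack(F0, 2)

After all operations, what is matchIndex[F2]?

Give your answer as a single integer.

Op 1: append 3 -> log_len=3
Op 2: F3 acks idx 3 -> match: F0=0 F1=0 F2=0 F3=3; commitIndex=0
Op 3: append 1 -> log_len=4
Op 4: F2 acks idx 1 -> match: F0=0 F1=0 F2=1 F3=3; commitIndex=1
Op 5: F2 acks idx 1 -> match: F0=0 F1=0 F2=1 F3=3; commitIndex=1
Op 6: F0 acks idx 2 -> match: F0=2 F1=0 F2=1 F3=3; commitIndex=2

Answer: 1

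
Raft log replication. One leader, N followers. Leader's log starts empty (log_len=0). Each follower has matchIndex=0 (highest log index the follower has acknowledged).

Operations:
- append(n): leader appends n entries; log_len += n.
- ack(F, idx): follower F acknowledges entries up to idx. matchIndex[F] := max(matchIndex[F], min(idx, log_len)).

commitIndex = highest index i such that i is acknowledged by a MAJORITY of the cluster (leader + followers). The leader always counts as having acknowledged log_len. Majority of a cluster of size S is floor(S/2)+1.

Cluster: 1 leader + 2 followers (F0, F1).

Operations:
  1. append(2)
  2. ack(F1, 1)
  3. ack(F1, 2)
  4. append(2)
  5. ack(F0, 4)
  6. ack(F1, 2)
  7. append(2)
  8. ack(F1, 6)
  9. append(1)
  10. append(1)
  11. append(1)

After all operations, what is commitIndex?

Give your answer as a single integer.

Op 1: append 2 -> log_len=2
Op 2: F1 acks idx 1 -> match: F0=0 F1=1; commitIndex=1
Op 3: F1 acks idx 2 -> match: F0=0 F1=2; commitIndex=2
Op 4: append 2 -> log_len=4
Op 5: F0 acks idx 4 -> match: F0=4 F1=2; commitIndex=4
Op 6: F1 acks idx 2 -> match: F0=4 F1=2; commitIndex=4
Op 7: append 2 -> log_len=6
Op 8: F1 acks idx 6 -> match: F0=4 F1=6; commitIndex=6
Op 9: append 1 -> log_len=7
Op 10: append 1 -> log_len=8
Op 11: append 1 -> log_len=9

Answer: 6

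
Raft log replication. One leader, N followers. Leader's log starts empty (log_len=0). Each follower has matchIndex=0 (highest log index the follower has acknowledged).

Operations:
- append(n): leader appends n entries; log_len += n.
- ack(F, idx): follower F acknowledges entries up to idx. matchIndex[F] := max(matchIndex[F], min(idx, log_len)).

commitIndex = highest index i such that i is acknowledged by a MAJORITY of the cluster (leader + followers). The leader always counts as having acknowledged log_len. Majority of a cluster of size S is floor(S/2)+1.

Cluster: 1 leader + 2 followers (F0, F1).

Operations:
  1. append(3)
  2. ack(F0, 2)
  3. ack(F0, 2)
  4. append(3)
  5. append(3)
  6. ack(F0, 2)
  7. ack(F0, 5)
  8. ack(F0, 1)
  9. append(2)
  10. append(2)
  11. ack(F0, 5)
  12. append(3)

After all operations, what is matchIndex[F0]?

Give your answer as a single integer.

Answer: 5

Derivation:
Op 1: append 3 -> log_len=3
Op 2: F0 acks idx 2 -> match: F0=2 F1=0; commitIndex=2
Op 3: F0 acks idx 2 -> match: F0=2 F1=0; commitIndex=2
Op 4: append 3 -> log_len=6
Op 5: append 3 -> log_len=9
Op 6: F0 acks idx 2 -> match: F0=2 F1=0; commitIndex=2
Op 7: F0 acks idx 5 -> match: F0=5 F1=0; commitIndex=5
Op 8: F0 acks idx 1 -> match: F0=5 F1=0; commitIndex=5
Op 9: append 2 -> log_len=11
Op 10: append 2 -> log_len=13
Op 11: F0 acks idx 5 -> match: F0=5 F1=0; commitIndex=5
Op 12: append 3 -> log_len=16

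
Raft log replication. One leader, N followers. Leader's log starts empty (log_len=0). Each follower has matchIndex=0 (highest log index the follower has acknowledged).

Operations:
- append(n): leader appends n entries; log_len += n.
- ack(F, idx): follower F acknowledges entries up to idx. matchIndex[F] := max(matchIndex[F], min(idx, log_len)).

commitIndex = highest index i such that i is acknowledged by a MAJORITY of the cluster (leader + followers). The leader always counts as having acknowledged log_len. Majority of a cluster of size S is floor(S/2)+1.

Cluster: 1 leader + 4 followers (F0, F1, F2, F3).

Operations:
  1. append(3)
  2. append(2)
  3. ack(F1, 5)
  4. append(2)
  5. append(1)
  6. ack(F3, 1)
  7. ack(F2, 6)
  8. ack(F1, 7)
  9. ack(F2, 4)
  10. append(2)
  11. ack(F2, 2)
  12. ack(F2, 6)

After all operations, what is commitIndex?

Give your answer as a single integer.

Answer: 6

Derivation:
Op 1: append 3 -> log_len=3
Op 2: append 2 -> log_len=5
Op 3: F1 acks idx 5 -> match: F0=0 F1=5 F2=0 F3=0; commitIndex=0
Op 4: append 2 -> log_len=7
Op 5: append 1 -> log_len=8
Op 6: F3 acks idx 1 -> match: F0=0 F1=5 F2=0 F3=1; commitIndex=1
Op 7: F2 acks idx 6 -> match: F0=0 F1=5 F2=6 F3=1; commitIndex=5
Op 8: F1 acks idx 7 -> match: F0=0 F1=7 F2=6 F3=1; commitIndex=6
Op 9: F2 acks idx 4 -> match: F0=0 F1=7 F2=6 F3=1; commitIndex=6
Op 10: append 2 -> log_len=10
Op 11: F2 acks idx 2 -> match: F0=0 F1=7 F2=6 F3=1; commitIndex=6
Op 12: F2 acks idx 6 -> match: F0=0 F1=7 F2=6 F3=1; commitIndex=6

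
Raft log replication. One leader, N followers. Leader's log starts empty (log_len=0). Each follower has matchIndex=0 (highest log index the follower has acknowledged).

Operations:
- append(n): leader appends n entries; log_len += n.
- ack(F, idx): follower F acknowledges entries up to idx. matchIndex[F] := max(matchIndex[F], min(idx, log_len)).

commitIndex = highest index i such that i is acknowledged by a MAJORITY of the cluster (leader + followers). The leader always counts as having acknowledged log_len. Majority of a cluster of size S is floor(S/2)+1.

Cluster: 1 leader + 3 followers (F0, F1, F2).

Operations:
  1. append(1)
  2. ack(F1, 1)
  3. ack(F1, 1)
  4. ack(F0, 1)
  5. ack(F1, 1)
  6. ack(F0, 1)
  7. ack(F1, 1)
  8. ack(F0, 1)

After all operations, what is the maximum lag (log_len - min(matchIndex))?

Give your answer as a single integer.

Answer: 1

Derivation:
Op 1: append 1 -> log_len=1
Op 2: F1 acks idx 1 -> match: F0=0 F1=1 F2=0; commitIndex=0
Op 3: F1 acks idx 1 -> match: F0=0 F1=1 F2=0; commitIndex=0
Op 4: F0 acks idx 1 -> match: F0=1 F1=1 F2=0; commitIndex=1
Op 5: F1 acks idx 1 -> match: F0=1 F1=1 F2=0; commitIndex=1
Op 6: F0 acks idx 1 -> match: F0=1 F1=1 F2=0; commitIndex=1
Op 7: F1 acks idx 1 -> match: F0=1 F1=1 F2=0; commitIndex=1
Op 8: F0 acks idx 1 -> match: F0=1 F1=1 F2=0; commitIndex=1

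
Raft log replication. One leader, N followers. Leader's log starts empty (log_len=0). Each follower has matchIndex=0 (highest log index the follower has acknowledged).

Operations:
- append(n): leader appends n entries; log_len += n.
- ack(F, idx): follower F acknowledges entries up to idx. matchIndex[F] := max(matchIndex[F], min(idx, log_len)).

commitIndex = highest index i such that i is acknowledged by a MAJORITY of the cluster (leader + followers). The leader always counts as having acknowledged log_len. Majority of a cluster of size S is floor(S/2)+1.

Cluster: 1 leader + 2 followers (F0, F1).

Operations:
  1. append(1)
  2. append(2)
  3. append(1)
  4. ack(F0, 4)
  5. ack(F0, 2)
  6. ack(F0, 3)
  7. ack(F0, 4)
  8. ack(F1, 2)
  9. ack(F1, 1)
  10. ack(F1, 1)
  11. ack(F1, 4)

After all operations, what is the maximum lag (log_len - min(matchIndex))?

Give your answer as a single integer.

Answer: 0

Derivation:
Op 1: append 1 -> log_len=1
Op 2: append 2 -> log_len=3
Op 3: append 1 -> log_len=4
Op 4: F0 acks idx 4 -> match: F0=4 F1=0; commitIndex=4
Op 5: F0 acks idx 2 -> match: F0=4 F1=0; commitIndex=4
Op 6: F0 acks idx 3 -> match: F0=4 F1=0; commitIndex=4
Op 7: F0 acks idx 4 -> match: F0=4 F1=0; commitIndex=4
Op 8: F1 acks idx 2 -> match: F0=4 F1=2; commitIndex=4
Op 9: F1 acks idx 1 -> match: F0=4 F1=2; commitIndex=4
Op 10: F1 acks idx 1 -> match: F0=4 F1=2; commitIndex=4
Op 11: F1 acks idx 4 -> match: F0=4 F1=4; commitIndex=4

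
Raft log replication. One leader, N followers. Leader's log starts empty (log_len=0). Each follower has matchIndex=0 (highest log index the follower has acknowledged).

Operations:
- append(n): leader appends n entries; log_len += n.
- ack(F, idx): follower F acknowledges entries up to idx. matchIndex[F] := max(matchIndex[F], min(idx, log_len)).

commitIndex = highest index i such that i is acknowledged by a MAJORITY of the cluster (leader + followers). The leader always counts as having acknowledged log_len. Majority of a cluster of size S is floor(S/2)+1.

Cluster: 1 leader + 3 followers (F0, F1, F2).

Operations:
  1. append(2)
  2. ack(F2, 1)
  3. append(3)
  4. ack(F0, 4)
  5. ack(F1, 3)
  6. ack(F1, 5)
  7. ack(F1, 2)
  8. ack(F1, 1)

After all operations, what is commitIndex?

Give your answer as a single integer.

Answer: 4

Derivation:
Op 1: append 2 -> log_len=2
Op 2: F2 acks idx 1 -> match: F0=0 F1=0 F2=1; commitIndex=0
Op 3: append 3 -> log_len=5
Op 4: F0 acks idx 4 -> match: F0=4 F1=0 F2=1; commitIndex=1
Op 5: F1 acks idx 3 -> match: F0=4 F1=3 F2=1; commitIndex=3
Op 6: F1 acks idx 5 -> match: F0=4 F1=5 F2=1; commitIndex=4
Op 7: F1 acks idx 2 -> match: F0=4 F1=5 F2=1; commitIndex=4
Op 8: F1 acks idx 1 -> match: F0=4 F1=5 F2=1; commitIndex=4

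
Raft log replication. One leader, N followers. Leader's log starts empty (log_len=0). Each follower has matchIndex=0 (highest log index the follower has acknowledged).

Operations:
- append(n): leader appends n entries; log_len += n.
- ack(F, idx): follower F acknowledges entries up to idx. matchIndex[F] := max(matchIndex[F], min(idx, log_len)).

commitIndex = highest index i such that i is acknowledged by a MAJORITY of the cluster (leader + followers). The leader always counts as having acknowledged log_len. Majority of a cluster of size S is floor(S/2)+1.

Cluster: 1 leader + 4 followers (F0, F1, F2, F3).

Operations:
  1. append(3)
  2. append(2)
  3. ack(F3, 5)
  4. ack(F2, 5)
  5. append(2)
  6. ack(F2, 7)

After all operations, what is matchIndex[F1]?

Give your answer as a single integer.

Answer: 0

Derivation:
Op 1: append 3 -> log_len=3
Op 2: append 2 -> log_len=5
Op 3: F3 acks idx 5 -> match: F0=0 F1=0 F2=0 F3=5; commitIndex=0
Op 4: F2 acks idx 5 -> match: F0=0 F1=0 F2=5 F3=5; commitIndex=5
Op 5: append 2 -> log_len=7
Op 6: F2 acks idx 7 -> match: F0=0 F1=0 F2=7 F3=5; commitIndex=5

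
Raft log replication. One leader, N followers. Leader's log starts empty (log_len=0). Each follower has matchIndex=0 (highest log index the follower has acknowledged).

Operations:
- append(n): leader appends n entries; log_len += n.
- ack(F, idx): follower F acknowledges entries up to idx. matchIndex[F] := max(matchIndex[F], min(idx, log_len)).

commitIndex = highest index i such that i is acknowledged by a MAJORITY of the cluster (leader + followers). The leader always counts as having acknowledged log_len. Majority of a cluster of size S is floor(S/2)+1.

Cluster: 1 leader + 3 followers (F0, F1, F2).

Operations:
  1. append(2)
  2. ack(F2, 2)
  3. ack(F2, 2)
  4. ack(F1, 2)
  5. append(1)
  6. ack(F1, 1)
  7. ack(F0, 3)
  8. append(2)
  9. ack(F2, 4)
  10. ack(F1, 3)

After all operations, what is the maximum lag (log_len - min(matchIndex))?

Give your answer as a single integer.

Answer: 2

Derivation:
Op 1: append 2 -> log_len=2
Op 2: F2 acks idx 2 -> match: F0=0 F1=0 F2=2; commitIndex=0
Op 3: F2 acks idx 2 -> match: F0=0 F1=0 F2=2; commitIndex=0
Op 4: F1 acks idx 2 -> match: F0=0 F1=2 F2=2; commitIndex=2
Op 5: append 1 -> log_len=3
Op 6: F1 acks idx 1 -> match: F0=0 F1=2 F2=2; commitIndex=2
Op 7: F0 acks idx 3 -> match: F0=3 F1=2 F2=2; commitIndex=2
Op 8: append 2 -> log_len=5
Op 9: F2 acks idx 4 -> match: F0=3 F1=2 F2=4; commitIndex=3
Op 10: F1 acks idx 3 -> match: F0=3 F1=3 F2=4; commitIndex=3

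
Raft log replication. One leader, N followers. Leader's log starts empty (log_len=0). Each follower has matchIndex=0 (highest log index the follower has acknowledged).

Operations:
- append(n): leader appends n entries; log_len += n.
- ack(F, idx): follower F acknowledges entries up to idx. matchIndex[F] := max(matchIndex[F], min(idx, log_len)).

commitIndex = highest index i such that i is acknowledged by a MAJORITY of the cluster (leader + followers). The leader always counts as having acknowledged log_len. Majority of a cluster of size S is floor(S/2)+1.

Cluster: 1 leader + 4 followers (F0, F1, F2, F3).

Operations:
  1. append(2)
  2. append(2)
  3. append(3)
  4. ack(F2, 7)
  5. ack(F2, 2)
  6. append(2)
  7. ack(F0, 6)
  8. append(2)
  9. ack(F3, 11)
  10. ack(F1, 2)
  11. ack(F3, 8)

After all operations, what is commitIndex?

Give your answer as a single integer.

Op 1: append 2 -> log_len=2
Op 2: append 2 -> log_len=4
Op 3: append 3 -> log_len=7
Op 4: F2 acks idx 7 -> match: F0=0 F1=0 F2=7 F3=0; commitIndex=0
Op 5: F2 acks idx 2 -> match: F0=0 F1=0 F2=7 F3=0; commitIndex=0
Op 6: append 2 -> log_len=9
Op 7: F0 acks idx 6 -> match: F0=6 F1=0 F2=7 F3=0; commitIndex=6
Op 8: append 2 -> log_len=11
Op 9: F3 acks idx 11 -> match: F0=6 F1=0 F2=7 F3=11; commitIndex=7
Op 10: F1 acks idx 2 -> match: F0=6 F1=2 F2=7 F3=11; commitIndex=7
Op 11: F3 acks idx 8 -> match: F0=6 F1=2 F2=7 F3=11; commitIndex=7

Answer: 7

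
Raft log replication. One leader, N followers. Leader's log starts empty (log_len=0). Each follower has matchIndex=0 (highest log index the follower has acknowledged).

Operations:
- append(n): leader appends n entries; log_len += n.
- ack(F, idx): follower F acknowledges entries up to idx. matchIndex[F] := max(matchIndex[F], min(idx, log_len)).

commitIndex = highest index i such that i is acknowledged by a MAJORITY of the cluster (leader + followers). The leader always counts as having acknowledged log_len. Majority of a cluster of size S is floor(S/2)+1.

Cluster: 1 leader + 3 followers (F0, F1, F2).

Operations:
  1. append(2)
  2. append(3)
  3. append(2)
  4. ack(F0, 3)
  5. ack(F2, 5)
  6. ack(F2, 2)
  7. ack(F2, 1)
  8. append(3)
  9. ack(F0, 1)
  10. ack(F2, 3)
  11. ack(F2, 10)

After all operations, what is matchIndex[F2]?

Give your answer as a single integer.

Answer: 10

Derivation:
Op 1: append 2 -> log_len=2
Op 2: append 3 -> log_len=5
Op 3: append 2 -> log_len=7
Op 4: F0 acks idx 3 -> match: F0=3 F1=0 F2=0; commitIndex=0
Op 5: F2 acks idx 5 -> match: F0=3 F1=0 F2=5; commitIndex=3
Op 6: F2 acks idx 2 -> match: F0=3 F1=0 F2=5; commitIndex=3
Op 7: F2 acks idx 1 -> match: F0=3 F1=0 F2=5; commitIndex=3
Op 8: append 3 -> log_len=10
Op 9: F0 acks idx 1 -> match: F0=3 F1=0 F2=5; commitIndex=3
Op 10: F2 acks idx 3 -> match: F0=3 F1=0 F2=5; commitIndex=3
Op 11: F2 acks idx 10 -> match: F0=3 F1=0 F2=10; commitIndex=3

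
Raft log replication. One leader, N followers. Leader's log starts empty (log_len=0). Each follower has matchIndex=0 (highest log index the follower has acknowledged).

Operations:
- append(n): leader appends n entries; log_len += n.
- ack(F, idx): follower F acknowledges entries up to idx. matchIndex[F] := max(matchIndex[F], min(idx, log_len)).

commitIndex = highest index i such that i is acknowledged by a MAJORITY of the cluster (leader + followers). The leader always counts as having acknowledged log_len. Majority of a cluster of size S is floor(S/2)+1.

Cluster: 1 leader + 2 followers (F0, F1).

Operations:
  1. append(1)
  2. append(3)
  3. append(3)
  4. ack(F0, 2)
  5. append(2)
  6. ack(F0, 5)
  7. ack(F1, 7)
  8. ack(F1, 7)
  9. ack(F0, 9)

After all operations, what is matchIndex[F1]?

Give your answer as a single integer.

Op 1: append 1 -> log_len=1
Op 2: append 3 -> log_len=4
Op 3: append 3 -> log_len=7
Op 4: F0 acks idx 2 -> match: F0=2 F1=0; commitIndex=2
Op 5: append 2 -> log_len=9
Op 6: F0 acks idx 5 -> match: F0=5 F1=0; commitIndex=5
Op 7: F1 acks idx 7 -> match: F0=5 F1=7; commitIndex=7
Op 8: F1 acks idx 7 -> match: F0=5 F1=7; commitIndex=7
Op 9: F0 acks idx 9 -> match: F0=9 F1=7; commitIndex=9

Answer: 7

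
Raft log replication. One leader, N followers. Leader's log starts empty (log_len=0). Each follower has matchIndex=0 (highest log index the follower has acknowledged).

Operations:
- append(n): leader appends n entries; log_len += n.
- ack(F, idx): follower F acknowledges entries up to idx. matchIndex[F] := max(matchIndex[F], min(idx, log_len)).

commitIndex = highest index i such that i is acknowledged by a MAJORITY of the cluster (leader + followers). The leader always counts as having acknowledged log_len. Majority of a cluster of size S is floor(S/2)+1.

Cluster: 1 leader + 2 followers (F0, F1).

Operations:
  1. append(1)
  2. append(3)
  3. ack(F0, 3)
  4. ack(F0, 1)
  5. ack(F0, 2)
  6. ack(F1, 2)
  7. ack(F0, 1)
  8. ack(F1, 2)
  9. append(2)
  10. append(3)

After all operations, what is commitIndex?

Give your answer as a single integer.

Answer: 3

Derivation:
Op 1: append 1 -> log_len=1
Op 2: append 3 -> log_len=4
Op 3: F0 acks idx 3 -> match: F0=3 F1=0; commitIndex=3
Op 4: F0 acks idx 1 -> match: F0=3 F1=0; commitIndex=3
Op 5: F0 acks idx 2 -> match: F0=3 F1=0; commitIndex=3
Op 6: F1 acks idx 2 -> match: F0=3 F1=2; commitIndex=3
Op 7: F0 acks idx 1 -> match: F0=3 F1=2; commitIndex=3
Op 8: F1 acks idx 2 -> match: F0=3 F1=2; commitIndex=3
Op 9: append 2 -> log_len=6
Op 10: append 3 -> log_len=9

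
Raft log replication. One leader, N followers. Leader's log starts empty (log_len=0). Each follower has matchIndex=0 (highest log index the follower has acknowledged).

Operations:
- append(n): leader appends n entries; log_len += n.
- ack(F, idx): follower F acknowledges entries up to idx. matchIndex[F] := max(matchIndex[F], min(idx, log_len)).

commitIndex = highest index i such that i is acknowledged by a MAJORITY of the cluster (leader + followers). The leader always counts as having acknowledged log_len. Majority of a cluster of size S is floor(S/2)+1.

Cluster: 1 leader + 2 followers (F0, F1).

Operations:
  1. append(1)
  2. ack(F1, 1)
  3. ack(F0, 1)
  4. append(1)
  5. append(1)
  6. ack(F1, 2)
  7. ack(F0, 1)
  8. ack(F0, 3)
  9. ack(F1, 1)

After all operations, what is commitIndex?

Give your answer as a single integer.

Op 1: append 1 -> log_len=1
Op 2: F1 acks idx 1 -> match: F0=0 F1=1; commitIndex=1
Op 3: F0 acks idx 1 -> match: F0=1 F1=1; commitIndex=1
Op 4: append 1 -> log_len=2
Op 5: append 1 -> log_len=3
Op 6: F1 acks idx 2 -> match: F0=1 F1=2; commitIndex=2
Op 7: F0 acks idx 1 -> match: F0=1 F1=2; commitIndex=2
Op 8: F0 acks idx 3 -> match: F0=3 F1=2; commitIndex=3
Op 9: F1 acks idx 1 -> match: F0=3 F1=2; commitIndex=3

Answer: 3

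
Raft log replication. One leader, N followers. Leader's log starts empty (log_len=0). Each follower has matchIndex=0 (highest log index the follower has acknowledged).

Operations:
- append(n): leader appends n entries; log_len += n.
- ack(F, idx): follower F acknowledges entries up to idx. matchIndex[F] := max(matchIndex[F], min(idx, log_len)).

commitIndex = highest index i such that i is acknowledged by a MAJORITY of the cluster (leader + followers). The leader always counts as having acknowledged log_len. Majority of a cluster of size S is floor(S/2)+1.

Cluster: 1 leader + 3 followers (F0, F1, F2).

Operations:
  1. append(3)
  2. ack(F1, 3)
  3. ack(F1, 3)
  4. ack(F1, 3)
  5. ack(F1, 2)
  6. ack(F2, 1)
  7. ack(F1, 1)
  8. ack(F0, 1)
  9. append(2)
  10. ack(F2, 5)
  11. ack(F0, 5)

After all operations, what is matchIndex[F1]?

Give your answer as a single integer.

Answer: 3

Derivation:
Op 1: append 3 -> log_len=3
Op 2: F1 acks idx 3 -> match: F0=0 F1=3 F2=0; commitIndex=0
Op 3: F1 acks idx 3 -> match: F0=0 F1=3 F2=0; commitIndex=0
Op 4: F1 acks idx 3 -> match: F0=0 F1=3 F2=0; commitIndex=0
Op 5: F1 acks idx 2 -> match: F0=0 F1=3 F2=0; commitIndex=0
Op 6: F2 acks idx 1 -> match: F0=0 F1=3 F2=1; commitIndex=1
Op 7: F1 acks idx 1 -> match: F0=0 F1=3 F2=1; commitIndex=1
Op 8: F0 acks idx 1 -> match: F0=1 F1=3 F2=1; commitIndex=1
Op 9: append 2 -> log_len=5
Op 10: F2 acks idx 5 -> match: F0=1 F1=3 F2=5; commitIndex=3
Op 11: F0 acks idx 5 -> match: F0=5 F1=3 F2=5; commitIndex=5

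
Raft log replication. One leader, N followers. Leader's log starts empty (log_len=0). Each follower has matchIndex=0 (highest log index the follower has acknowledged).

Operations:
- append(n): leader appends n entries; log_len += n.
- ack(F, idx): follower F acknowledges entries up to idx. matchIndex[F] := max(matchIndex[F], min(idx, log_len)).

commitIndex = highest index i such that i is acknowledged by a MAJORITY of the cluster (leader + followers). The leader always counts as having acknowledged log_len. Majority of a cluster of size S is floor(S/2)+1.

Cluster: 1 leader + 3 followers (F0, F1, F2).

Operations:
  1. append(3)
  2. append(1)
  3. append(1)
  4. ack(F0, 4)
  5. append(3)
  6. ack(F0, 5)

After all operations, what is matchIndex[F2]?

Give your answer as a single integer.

Answer: 0

Derivation:
Op 1: append 3 -> log_len=3
Op 2: append 1 -> log_len=4
Op 3: append 1 -> log_len=5
Op 4: F0 acks idx 4 -> match: F0=4 F1=0 F2=0; commitIndex=0
Op 5: append 3 -> log_len=8
Op 6: F0 acks idx 5 -> match: F0=5 F1=0 F2=0; commitIndex=0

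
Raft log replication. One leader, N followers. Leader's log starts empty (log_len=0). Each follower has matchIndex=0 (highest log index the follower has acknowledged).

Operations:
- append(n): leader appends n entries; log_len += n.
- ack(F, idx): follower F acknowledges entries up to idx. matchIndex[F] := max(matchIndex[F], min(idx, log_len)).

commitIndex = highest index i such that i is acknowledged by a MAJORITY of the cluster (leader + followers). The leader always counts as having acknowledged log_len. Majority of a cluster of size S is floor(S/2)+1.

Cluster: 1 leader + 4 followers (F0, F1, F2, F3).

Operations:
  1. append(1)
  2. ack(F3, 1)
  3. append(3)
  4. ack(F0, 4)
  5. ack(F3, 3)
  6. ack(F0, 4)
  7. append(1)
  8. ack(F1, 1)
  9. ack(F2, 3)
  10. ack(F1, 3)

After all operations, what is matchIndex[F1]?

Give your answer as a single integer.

Answer: 3

Derivation:
Op 1: append 1 -> log_len=1
Op 2: F3 acks idx 1 -> match: F0=0 F1=0 F2=0 F3=1; commitIndex=0
Op 3: append 3 -> log_len=4
Op 4: F0 acks idx 4 -> match: F0=4 F1=0 F2=0 F3=1; commitIndex=1
Op 5: F3 acks idx 3 -> match: F0=4 F1=0 F2=0 F3=3; commitIndex=3
Op 6: F0 acks idx 4 -> match: F0=4 F1=0 F2=0 F3=3; commitIndex=3
Op 7: append 1 -> log_len=5
Op 8: F1 acks idx 1 -> match: F0=4 F1=1 F2=0 F3=3; commitIndex=3
Op 9: F2 acks idx 3 -> match: F0=4 F1=1 F2=3 F3=3; commitIndex=3
Op 10: F1 acks idx 3 -> match: F0=4 F1=3 F2=3 F3=3; commitIndex=3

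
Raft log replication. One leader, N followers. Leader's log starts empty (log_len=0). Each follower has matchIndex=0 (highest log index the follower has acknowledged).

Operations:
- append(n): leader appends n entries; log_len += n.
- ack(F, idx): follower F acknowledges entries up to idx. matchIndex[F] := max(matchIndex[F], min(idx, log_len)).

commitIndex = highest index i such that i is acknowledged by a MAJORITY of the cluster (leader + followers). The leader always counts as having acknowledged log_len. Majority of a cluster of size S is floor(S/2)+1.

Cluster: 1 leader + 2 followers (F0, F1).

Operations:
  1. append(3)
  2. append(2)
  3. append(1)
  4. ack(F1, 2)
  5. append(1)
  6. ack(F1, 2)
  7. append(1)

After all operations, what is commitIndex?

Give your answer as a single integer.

Op 1: append 3 -> log_len=3
Op 2: append 2 -> log_len=5
Op 3: append 1 -> log_len=6
Op 4: F1 acks idx 2 -> match: F0=0 F1=2; commitIndex=2
Op 5: append 1 -> log_len=7
Op 6: F1 acks idx 2 -> match: F0=0 F1=2; commitIndex=2
Op 7: append 1 -> log_len=8

Answer: 2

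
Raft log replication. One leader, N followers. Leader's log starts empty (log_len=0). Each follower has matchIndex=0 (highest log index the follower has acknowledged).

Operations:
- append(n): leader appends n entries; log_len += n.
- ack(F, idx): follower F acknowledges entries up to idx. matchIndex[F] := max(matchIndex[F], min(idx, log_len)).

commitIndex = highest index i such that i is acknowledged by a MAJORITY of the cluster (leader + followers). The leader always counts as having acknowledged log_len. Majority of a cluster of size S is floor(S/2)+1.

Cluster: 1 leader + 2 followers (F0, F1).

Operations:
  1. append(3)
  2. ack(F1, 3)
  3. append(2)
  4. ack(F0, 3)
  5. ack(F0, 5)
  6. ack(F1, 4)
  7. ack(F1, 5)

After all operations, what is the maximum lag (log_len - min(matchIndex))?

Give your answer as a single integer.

Answer: 0

Derivation:
Op 1: append 3 -> log_len=3
Op 2: F1 acks idx 3 -> match: F0=0 F1=3; commitIndex=3
Op 3: append 2 -> log_len=5
Op 4: F0 acks idx 3 -> match: F0=3 F1=3; commitIndex=3
Op 5: F0 acks idx 5 -> match: F0=5 F1=3; commitIndex=5
Op 6: F1 acks idx 4 -> match: F0=5 F1=4; commitIndex=5
Op 7: F1 acks idx 5 -> match: F0=5 F1=5; commitIndex=5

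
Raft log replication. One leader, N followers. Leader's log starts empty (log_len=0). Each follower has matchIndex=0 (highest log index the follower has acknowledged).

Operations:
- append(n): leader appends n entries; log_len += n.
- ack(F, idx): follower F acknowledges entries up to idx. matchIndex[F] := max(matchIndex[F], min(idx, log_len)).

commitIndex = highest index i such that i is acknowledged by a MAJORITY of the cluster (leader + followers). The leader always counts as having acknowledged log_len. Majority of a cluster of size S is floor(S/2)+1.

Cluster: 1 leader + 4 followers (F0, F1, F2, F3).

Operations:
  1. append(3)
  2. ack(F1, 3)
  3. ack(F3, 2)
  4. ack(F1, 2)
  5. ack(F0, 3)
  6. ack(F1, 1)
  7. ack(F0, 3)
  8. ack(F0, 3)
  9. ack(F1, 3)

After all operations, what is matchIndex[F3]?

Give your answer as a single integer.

Answer: 2

Derivation:
Op 1: append 3 -> log_len=3
Op 2: F1 acks idx 3 -> match: F0=0 F1=3 F2=0 F3=0; commitIndex=0
Op 3: F3 acks idx 2 -> match: F0=0 F1=3 F2=0 F3=2; commitIndex=2
Op 4: F1 acks idx 2 -> match: F0=0 F1=3 F2=0 F3=2; commitIndex=2
Op 5: F0 acks idx 3 -> match: F0=3 F1=3 F2=0 F3=2; commitIndex=3
Op 6: F1 acks idx 1 -> match: F0=3 F1=3 F2=0 F3=2; commitIndex=3
Op 7: F0 acks idx 3 -> match: F0=3 F1=3 F2=0 F3=2; commitIndex=3
Op 8: F0 acks idx 3 -> match: F0=3 F1=3 F2=0 F3=2; commitIndex=3
Op 9: F1 acks idx 3 -> match: F0=3 F1=3 F2=0 F3=2; commitIndex=3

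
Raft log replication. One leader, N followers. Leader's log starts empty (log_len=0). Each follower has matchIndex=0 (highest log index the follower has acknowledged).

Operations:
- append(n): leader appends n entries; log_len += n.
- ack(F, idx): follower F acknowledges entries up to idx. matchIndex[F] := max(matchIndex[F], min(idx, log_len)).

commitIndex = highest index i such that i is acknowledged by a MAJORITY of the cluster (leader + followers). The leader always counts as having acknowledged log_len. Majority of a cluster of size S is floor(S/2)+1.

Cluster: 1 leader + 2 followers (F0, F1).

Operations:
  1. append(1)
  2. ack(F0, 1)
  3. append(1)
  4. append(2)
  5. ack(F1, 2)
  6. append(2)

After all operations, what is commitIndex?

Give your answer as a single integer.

Op 1: append 1 -> log_len=1
Op 2: F0 acks idx 1 -> match: F0=1 F1=0; commitIndex=1
Op 3: append 1 -> log_len=2
Op 4: append 2 -> log_len=4
Op 5: F1 acks idx 2 -> match: F0=1 F1=2; commitIndex=2
Op 6: append 2 -> log_len=6

Answer: 2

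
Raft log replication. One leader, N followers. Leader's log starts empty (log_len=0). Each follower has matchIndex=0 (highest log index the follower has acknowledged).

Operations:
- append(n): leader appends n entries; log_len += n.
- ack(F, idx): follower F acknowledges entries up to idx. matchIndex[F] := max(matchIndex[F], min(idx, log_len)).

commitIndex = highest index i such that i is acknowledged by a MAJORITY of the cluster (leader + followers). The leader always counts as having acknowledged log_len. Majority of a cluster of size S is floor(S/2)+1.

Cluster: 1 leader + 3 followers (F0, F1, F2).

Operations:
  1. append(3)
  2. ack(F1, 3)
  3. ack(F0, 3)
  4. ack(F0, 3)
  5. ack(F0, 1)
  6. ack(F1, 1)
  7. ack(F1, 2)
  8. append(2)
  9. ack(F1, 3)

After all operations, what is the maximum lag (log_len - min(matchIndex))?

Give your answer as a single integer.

Op 1: append 3 -> log_len=3
Op 2: F1 acks idx 3 -> match: F0=0 F1=3 F2=0; commitIndex=0
Op 3: F0 acks idx 3 -> match: F0=3 F1=3 F2=0; commitIndex=3
Op 4: F0 acks idx 3 -> match: F0=3 F1=3 F2=0; commitIndex=3
Op 5: F0 acks idx 1 -> match: F0=3 F1=3 F2=0; commitIndex=3
Op 6: F1 acks idx 1 -> match: F0=3 F1=3 F2=0; commitIndex=3
Op 7: F1 acks idx 2 -> match: F0=3 F1=3 F2=0; commitIndex=3
Op 8: append 2 -> log_len=5
Op 9: F1 acks idx 3 -> match: F0=3 F1=3 F2=0; commitIndex=3

Answer: 5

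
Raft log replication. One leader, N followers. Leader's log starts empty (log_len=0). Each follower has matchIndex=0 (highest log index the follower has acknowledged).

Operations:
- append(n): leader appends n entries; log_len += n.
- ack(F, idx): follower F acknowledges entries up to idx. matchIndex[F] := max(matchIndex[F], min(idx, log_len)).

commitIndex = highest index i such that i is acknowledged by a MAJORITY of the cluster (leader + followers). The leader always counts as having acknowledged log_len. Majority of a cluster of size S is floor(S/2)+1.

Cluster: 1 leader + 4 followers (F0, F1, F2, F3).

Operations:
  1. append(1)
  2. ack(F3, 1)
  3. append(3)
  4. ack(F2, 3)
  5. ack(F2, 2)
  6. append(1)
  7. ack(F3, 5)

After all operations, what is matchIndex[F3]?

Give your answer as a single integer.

Answer: 5

Derivation:
Op 1: append 1 -> log_len=1
Op 2: F3 acks idx 1 -> match: F0=0 F1=0 F2=0 F3=1; commitIndex=0
Op 3: append 3 -> log_len=4
Op 4: F2 acks idx 3 -> match: F0=0 F1=0 F2=3 F3=1; commitIndex=1
Op 5: F2 acks idx 2 -> match: F0=0 F1=0 F2=3 F3=1; commitIndex=1
Op 6: append 1 -> log_len=5
Op 7: F3 acks idx 5 -> match: F0=0 F1=0 F2=3 F3=5; commitIndex=3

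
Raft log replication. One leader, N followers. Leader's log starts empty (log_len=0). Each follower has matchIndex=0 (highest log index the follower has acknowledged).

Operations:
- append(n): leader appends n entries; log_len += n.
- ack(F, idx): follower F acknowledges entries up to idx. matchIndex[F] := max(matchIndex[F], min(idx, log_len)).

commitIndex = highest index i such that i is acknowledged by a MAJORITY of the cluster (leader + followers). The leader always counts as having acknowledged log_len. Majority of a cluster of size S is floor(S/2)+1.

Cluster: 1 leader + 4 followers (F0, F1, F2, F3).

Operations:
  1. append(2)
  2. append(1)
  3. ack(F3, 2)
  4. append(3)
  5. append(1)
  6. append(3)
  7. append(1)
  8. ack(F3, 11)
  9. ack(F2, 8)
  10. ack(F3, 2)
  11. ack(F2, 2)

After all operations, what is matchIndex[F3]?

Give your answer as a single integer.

Op 1: append 2 -> log_len=2
Op 2: append 1 -> log_len=3
Op 3: F3 acks idx 2 -> match: F0=0 F1=0 F2=0 F3=2; commitIndex=0
Op 4: append 3 -> log_len=6
Op 5: append 1 -> log_len=7
Op 6: append 3 -> log_len=10
Op 7: append 1 -> log_len=11
Op 8: F3 acks idx 11 -> match: F0=0 F1=0 F2=0 F3=11; commitIndex=0
Op 9: F2 acks idx 8 -> match: F0=0 F1=0 F2=8 F3=11; commitIndex=8
Op 10: F3 acks idx 2 -> match: F0=0 F1=0 F2=8 F3=11; commitIndex=8
Op 11: F2 acks idx 2 -> match: F0=0 F1=0 F2=8 F3=11; commitIndex=8

Answer: 11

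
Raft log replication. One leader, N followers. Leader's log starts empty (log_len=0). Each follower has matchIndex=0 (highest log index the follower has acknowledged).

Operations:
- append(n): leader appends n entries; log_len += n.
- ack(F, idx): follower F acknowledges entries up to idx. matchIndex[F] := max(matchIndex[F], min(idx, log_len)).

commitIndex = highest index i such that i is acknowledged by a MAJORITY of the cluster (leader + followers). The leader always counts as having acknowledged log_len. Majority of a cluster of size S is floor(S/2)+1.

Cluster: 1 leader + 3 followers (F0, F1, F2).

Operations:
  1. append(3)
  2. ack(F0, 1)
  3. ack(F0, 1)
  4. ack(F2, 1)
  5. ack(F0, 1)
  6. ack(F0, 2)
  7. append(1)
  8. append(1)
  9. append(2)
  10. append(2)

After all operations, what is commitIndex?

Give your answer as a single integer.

Answer: 1

Derivation:
Op 1: append 3 -> log_len=3
Op 2: F0 acks idx 1 -> match: F0=1 F1=0 F2=0; commitIndex=0
Op 3: F0 acks idx 1 -> match: F0=1 F1=0 F2=0; commitIndex=0
Op 4: F2 acks idx 1 -> match: F0=1 F1=0 F2=1; commitIndex=1
Op 5: F0 acks idx 1 -> match: F0=1 F1=0 F2=1; commitIndex=1
Op 6: F0 acks idx 2 -> match: F0=2 F1=0 F2=1; commitIndex=1
Op 7: append 1 -> log_len=4
Op 8: append 1 -> log_len=5
Op 9: append 2 -> log_len=7
Op 10: append 2 -> log_len=9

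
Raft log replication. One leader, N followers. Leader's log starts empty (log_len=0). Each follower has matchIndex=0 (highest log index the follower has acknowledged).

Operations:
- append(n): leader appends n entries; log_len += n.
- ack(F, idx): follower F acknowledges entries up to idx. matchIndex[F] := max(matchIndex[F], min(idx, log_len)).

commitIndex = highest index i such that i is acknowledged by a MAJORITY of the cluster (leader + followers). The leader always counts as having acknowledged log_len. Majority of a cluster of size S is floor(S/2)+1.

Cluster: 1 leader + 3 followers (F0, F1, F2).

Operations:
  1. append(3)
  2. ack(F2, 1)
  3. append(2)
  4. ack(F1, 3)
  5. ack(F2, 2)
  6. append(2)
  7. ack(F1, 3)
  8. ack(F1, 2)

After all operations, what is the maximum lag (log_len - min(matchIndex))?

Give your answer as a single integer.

Op 1: append 3 -> log_len=3
Op 2: F2 acks idx 1 -> match: F0=0 F1=0 F2=1; commitIndex=0
Op 3: append 2 -> log_len=5
Op 4: F1 acks idx 3 -> match: F0=0 F1=3 F2=1; commitIndex=1
Op 5: F2 acks idx 2 -> match: F0=0 F1=3 F2=2; commitIndex=2
Op 6: append 2 -> log_len=7
Op 7: F1 acks idx 3 -> match: F0=0 F1=3 F2=2; commitIndex=2
Op 8: F1 acks idx 2 -> match: F0=0 F1=3 F2=2; commitIndex=2

Answer: 7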